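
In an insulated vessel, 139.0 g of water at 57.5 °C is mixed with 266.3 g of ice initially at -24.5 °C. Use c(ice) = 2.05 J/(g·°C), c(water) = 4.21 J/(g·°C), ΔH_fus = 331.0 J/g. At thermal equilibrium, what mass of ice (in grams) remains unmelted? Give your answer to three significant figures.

Heat to warm all ice to 0 °C: 266.3×2.05×24.5 = 13375 J
Heat released by water cooling to 0 °C: 139.0×4.21×57.5 = 33648 J
33648 J < 13375 + 266.3×331.0 = 101520.3 J, so not all ice melts; final T = 0 °C.
Heat left for melting: 33648 − 13375 = 20273 J
Mass melted = 20273 / 331.0 = 61.25 g
Ice remaining = 266.3 − 61.25 = 205.05 g

m_ice remaining = 205 g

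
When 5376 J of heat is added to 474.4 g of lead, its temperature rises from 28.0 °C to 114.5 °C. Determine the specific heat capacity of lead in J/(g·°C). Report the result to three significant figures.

c = q / (m ΔT) = 5376 / (474.4 × 86.5)
c = 5376 / 41035.6 = 0.131 J/(g·°C)

c = 0.131 J/(g·°C)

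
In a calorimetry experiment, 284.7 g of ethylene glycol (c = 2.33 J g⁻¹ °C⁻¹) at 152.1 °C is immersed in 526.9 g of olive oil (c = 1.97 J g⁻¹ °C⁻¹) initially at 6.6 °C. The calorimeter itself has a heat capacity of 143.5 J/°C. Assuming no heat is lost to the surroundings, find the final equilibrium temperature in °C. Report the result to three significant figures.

Heat lost by ethylene glycol = heat gained by olive oil + calorimeter.
(284.7)(2.33)(152.1 − T) = [(526.9)(1.97) + 143.5](T − 6.6)
663.351 (152.1 − T) = 1181.493 (T − 6.6)
100900 − 663.351 T = 1181.493 T − 7797.9
108697.9 = 1844.844 T
T = 58.92 °C

T_f = 58.9 °C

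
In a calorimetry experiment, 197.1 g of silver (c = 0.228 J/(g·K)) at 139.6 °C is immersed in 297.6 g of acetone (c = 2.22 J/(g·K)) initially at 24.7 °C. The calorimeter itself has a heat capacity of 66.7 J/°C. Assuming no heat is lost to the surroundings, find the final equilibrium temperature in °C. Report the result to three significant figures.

Heat lost by silver = heat gained by acetone + calorimeter.
(197.1)(0.228)(139.6 − T) = [(297.6)(2.22) + 66.7](T − 24.7)
44.9388 (139.6 − T) = 727.372 (T − 24.7)
6273.5 − 44.9388 T = 727.372 T − 17966
24239.5 = 772.3108 T
T = 31.39 °C

T_f = 31.4 °C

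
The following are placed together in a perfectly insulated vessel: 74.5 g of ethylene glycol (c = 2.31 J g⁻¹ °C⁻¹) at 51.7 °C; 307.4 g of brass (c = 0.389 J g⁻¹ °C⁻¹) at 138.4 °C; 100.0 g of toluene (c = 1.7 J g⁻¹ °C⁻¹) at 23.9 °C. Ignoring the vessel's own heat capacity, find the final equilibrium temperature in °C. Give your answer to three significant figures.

T_f = 63.9 °C

Σ mᵢcᵢ(T − Tᵢ) = 0  ⇒  T = Σ mᵢcᵢTᵢ / Σ mᵢcᵢ
Σ mᵢcᵢ = 74.5×2.31 + 307.4×0.389 + 100.0×1.7 = 461.6736
Σ mᵢcᵢTᵢ = 172.095×51.7 + 119.5786×138.4 + 170×23.9 = 29510
T = 29510 / 461.6736 = 63.92 °C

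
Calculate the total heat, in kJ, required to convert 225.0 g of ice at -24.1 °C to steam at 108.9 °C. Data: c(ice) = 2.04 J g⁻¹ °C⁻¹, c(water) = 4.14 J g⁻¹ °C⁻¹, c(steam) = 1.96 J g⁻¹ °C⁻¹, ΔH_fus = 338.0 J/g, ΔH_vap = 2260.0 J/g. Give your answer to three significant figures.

q1 (heat ice -24.1→0.0 °C): 225.0 × 2.04 × 24.1 = 11062 J
q2 (melt at 0 °C): 225.0 × 338.0 = 76050 J
q3 (heat water 0.0→100.0 °C): 225.0 × 4.14 × 100.0 = 93150 J
q4 (vaporize at 100 °C): 225.0 × 2260.0 = 508500 J
q5 (heat steam 100.0→108.9 °C): 225.0 × 1.96 × 8.9 = 3925 J
Total: 11062 + 76050 + 93150 + 508500 + 3925 = 692687 J = 693 kJ

q = 693 kJ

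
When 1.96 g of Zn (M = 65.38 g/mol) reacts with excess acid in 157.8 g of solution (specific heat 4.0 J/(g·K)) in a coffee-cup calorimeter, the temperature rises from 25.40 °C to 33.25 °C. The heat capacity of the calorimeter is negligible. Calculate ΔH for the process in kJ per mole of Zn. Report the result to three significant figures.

|ΔT| = |33.25 − 25.40| = 7.85 °C
|q_surr| = (157.8 × 4.0) × 7.85 = 631.2 × 7.85 = 4955 J
n(Zn) = 1.96 / 65.38 = 0.02998 mol
Temperature rose, so q_rxn = −|q_surr| = -4.955 kJ
ΔH = q_rxn / n = -165.3 kJ/mol

ΔH = -165 kJ/mol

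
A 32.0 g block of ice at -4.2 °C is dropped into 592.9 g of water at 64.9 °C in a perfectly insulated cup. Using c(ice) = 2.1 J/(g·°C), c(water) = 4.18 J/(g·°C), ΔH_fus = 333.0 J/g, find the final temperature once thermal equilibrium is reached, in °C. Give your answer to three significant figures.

Heat to bring ice to 0 °C and melt it: q₁ = 32.0×2.1×4.2 + 32.0×333.0 = 10938 J
Heat the water can supply cooling to 0 °C: 592.9×4.18×64.9 = 160843 J > q₁, so all ice melts.
Energy balance: 592.9×4.18×(64.9 − T) = 10938 + 32.0×4.18×(T − 0)
2478.322(64.9 − T) = 10938 + 133.76 T
160843 − 10938 = 2612.082 T
T = 149905 / 2612.082 = 57.39 °C

T_f = 57.4 °C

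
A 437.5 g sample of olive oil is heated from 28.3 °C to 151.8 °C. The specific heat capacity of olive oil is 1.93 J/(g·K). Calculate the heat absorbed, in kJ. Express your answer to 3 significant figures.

q = 104 kJ

q = m c ΔT = 437.5 × 1.93 × (151.8 − 28.3)
q = 437.5 × 1.93 × 123.5 = 104300 J = 104 kJ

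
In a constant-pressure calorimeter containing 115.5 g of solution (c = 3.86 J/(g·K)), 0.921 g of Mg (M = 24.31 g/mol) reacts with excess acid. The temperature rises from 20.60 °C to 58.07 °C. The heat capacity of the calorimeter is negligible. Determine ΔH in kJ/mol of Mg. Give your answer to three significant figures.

ΔH = -441 kJ/mol

|ΔT| = |58.07 − 20.60| = 37.47 °C
|q_surr| = (115.5 × 3.86) × 37.47 = 445.83 × 37.47 = 16710 J
n(Mg) = 0.921 / 24.31 = 0.03789 mol
Temperature rose, so q_rxn = −|q_surr| = -16.71 kJ
ΔH = q_rxn / n = -441.0 kJ/mol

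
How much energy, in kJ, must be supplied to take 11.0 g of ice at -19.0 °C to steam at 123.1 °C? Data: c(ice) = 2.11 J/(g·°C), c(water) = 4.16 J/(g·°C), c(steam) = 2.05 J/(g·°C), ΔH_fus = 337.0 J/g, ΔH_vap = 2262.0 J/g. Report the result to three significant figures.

q1 (heat ice -19.0→0.0 °C): 11.0 × 2.11 × 19.0 = 441 J
q2 (melt at 0 °C): 11.0 × 337.0 = 3707 J
q3 (heat water 0.0→100.0 °C): 11.0 × 4.16 × 100.0 = 4576 J
q4 (vaporize at 100 °C): 11.0 × 2262.0 = 24882 J
q5 (heat steam 100.0→123.1 °C): 11.0 × 2.05 × 23.1 = 521 J
Total: 441 + 3707 + 4576 + 24882 + 521 = 34127 J = 34.1 kJ

q = 34.1 kJ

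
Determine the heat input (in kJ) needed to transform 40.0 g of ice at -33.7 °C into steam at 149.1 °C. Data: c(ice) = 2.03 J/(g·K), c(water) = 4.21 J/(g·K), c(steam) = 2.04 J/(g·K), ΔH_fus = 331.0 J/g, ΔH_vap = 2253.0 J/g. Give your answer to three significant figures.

q = 127 kJ

q1 (heat ice -33.7→0.0 °C): 40.0 × 2.03 × 33.7 = 2736 J
q2 (melt at 0 °C): 40.0 × 331.0 = 13240 J
q3 (heat water 0.0→100.0 °C): 40.0 × 4.21 × 100.0 = 16840 J
q4 (vaporize at 100 °C): 40.0 × 2253.0 = 90120 J
q5 (heat steam 100.0→149.1 °C): 40.0 × 2.04 × 49.1 = 4007 J
Total: 2736 + 13240 + 16840 + 90120 + 4007 = 126943 J = 127 kJ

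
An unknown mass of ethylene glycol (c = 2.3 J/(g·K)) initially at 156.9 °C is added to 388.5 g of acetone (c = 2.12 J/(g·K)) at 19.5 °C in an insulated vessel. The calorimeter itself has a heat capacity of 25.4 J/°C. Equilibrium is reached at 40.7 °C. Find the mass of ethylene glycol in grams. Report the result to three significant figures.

m = 67.3 g

q_gained = (388.5 × 2.12 + 25.4) × (40.7 − 19.5) = 17999 J
q_lost = m × 2.3 × (156.9 − 40.7) = 267.26 m
m = 17999 / 267.26 = 67.3 g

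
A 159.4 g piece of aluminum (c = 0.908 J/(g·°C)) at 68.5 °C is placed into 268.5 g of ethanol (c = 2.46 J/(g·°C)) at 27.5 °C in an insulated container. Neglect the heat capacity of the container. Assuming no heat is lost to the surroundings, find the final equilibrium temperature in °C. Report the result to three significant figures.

T_f = 34.9 °C

Heat lost by aluminum = heat gained by ethanol.
(159.4)(0.908)(68.5 − T) = (268.5)(2.46)(T − 27.5)
144.7352 (68.5 − T) = 660.51 (T − 27.5)
9914.4 − 144.7352 T = 660.51 T − 18164
28078.4 = 805.2452 T
T = 34.87 °C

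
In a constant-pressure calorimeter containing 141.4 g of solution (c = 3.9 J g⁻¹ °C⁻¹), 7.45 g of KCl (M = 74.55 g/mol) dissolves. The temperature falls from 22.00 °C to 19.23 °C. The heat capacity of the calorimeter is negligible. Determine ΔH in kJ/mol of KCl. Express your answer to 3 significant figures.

ΔH = 15.3 kJ/mol

|ΔT| = |19.23 − 22.00| = 2.77 °C
|q_surr| = (141.4 × 3.9) × 2.77 = 551.46 × 2.77 = 1528 J
n(KCl) = 7.45 / 74.55 = 0.09993 mol
Temperature fell, so q_rxn = +|q_surr| = 1.528 kJ
ΔH = q_rxn / n = 15.29 kJ/mol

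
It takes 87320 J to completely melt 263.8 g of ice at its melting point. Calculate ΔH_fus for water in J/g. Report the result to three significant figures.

ΔH_fus = q / m = 87320 / 263.8 = 331 J/g

ΔH_fus = 331 J/g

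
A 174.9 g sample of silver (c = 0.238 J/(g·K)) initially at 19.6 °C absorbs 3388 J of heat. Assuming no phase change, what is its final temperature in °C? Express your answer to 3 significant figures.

T_f = 101 °C

ΔT = q / (m c) = 3388 / (174.9 × 0.238) = 81.39 °C
T_f = 19.6 + 81.39 = 100.99 °C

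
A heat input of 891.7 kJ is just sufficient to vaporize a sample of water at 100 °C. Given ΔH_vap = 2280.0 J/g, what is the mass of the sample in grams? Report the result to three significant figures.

m = 391 g

m = q / ΔH_vap = 891700 J / 2280.0 J/g = 391 g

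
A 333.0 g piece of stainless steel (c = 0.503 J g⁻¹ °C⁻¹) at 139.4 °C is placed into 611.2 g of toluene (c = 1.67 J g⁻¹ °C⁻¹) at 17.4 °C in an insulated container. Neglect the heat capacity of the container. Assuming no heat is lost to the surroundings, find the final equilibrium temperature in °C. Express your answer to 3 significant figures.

T_f = 34.6 °C

Heat lost by stainless steel = heat gained by toluene.
(333.0)(0.503)(139.4 − T) = (611.2)(1.67)(T − 17.4)
167.499 (139.4 − T) = 1020.704 (T − 17.4)
23349 − 167.499 T = 1020.704 T − 17760
41109 = 1188.203 T
T = 34.60 °C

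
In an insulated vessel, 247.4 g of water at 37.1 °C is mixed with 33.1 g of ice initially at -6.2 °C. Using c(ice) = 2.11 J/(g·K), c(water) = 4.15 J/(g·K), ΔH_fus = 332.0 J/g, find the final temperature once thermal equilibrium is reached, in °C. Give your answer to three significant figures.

Heat to bring ice to 0 °C and melt it: q₁ = 33.1×2.11×6.2 + 33.1×332.0 = 11422 J
Heat the water can supply cooling to 0 °C: 247.4×4.15×37.1 = 38090.9 J > q₁, so all ice melts.
Energy balance: 247.4×4.15×(37.1 − T) = 11422 + 33.1×4.15×(T − 0)
1026.71(37.1 − T) = 11422 + 137.365 T
38090.9 − 11422 = 1164.075 T
T = 26668.9 / 1164.075 = 22.91 °C

T_f = 22.9 °C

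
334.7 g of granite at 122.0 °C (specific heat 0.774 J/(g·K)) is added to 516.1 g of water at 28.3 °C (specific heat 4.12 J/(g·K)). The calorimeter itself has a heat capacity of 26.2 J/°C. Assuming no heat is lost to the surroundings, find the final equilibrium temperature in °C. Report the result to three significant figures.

Heat lost by granite = heat gained by water + calorimeter.
(334.7)(0.774)(122.0 − T) = [(516.1)(4.12) + 26.2](T − 28.3)
259.0578 (122.0 − T) = 2152.532 (T − 28.3)
31605 − 259.0578 T = 2152.532 T − 60917
92522 = 2411.5898 T
T = 38.37 °C

T_f = 38.4 °C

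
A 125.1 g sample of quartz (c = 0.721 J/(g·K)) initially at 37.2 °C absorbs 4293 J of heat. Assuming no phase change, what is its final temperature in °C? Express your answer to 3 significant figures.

ΔT = q / (m c) = 4293 / (125.1 × 0.721) = 47.60 °C
T_f = 37.2 + 47.60 = 84.80 °C

T_f = 84.8 °C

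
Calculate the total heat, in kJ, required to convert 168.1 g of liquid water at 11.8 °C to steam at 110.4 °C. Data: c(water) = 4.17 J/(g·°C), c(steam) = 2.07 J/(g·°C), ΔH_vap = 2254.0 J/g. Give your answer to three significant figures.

q1 (heat water 11.8→100.0 °C): 168.1 × 4.17 × 88.2 = 61826 J
q2 (vaporize at 100 °C): 168.1 × 2254.0 = 378897 J
q3 (heat steam 100.0→110.4 °C): 168.1 × 2.07 × 10.4 = 3619 J
Total: 61826 + 378897 + 3619 = 444342 J = 444 kJ

q = 444 kJ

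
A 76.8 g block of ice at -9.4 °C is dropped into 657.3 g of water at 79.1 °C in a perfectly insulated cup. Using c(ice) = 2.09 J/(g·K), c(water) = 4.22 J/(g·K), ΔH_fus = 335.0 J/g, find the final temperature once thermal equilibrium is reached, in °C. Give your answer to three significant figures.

T_f = 62.0 °C

Heat to bring ice to 0 °C and melt it: q₁ = 76.8×2.09×9.4 + 76.8×335.0 = 27237 J
Heat the water can supply cooling to 0 °C: 657.3×4.22×79.1 = 219408 J > q₁, so all ice melts.
Energy balance: 657.3×4.22×(79.1 − T) = 27237 + 76.8×4.22×(T − 0)
2773.806(79.1 − T) = 27237 + 324.096 T
219408 − 27237 = 3097.902 T
T = 192171 / 3097.902 = 62.03 °C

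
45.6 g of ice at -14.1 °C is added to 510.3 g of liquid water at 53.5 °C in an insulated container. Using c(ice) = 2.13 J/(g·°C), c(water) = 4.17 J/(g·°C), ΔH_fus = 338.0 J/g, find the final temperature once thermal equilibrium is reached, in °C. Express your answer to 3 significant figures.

Heat to bring ice to 0 °C and melt it: q₁ = 45.6×2.13×14.1 + 45.6×338.0 = 16782 J
Heat the water can supply cooling to 0 °C: 510.3×4.17×53.5 = 113845 J > q₁, so all ice melts.
Energy balance: 510.3×4.17×(53.5 − T) = 16782 + 45.6×4.17×(T − 0)
2127.951(53.5 − T) = 16782 + 190.152 T
113845 − 16782 = 2318.103 T
T = 97063 / 2318.103 = 41.87 °C

T_f = 41.9 °C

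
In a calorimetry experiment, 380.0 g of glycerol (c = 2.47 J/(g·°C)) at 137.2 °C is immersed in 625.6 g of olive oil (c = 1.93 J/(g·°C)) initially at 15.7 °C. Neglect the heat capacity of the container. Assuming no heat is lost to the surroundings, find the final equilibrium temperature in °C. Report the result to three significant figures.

T_f = 68.8 °C

Heat lost by glycerol = heat gained by olive oil.
(380.0)(2.47)(137.2 − T) = (625.6)(1.93)(T − 15.7)
938.6 (137.2 − T) = 1207.408 (T − 15.7)
128780 − 938.6 T = 1207.408 T − 18956
147736 = 2146.008 T
T = 68.84 °C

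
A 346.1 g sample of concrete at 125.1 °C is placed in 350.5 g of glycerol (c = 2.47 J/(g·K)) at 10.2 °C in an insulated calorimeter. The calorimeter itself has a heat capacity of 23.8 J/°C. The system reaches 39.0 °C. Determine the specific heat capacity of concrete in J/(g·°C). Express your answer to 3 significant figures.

q_gained = (350.5 × 2.47 + 23.8) × (39.0 − 10.2) = 25620 J
q_lost = 346.1 × c × (125.1 − 39.0) = 29799.21 c
Set equal: c = 25620 / 29799.21 = 0.860 J/(g·°C)

c = 0.860 J/(g·°C)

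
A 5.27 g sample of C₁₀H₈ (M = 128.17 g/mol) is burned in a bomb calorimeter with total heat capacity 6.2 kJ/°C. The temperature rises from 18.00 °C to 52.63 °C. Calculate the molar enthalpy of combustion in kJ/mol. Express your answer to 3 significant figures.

ΔH = -5220 kJ/mol

ΔT = 52.63 − 18.00 = 34.63 °C
q_cal = C_cal × ΔT = 6.2 × 34.63 = 214.706 kJ
n = 5.27 / 128.17 = 0.04112 mol
q_rxn = −q_cal = -214.706 kJ
ΔH = -214.706 / 0.04112 = -5221 kJ/mol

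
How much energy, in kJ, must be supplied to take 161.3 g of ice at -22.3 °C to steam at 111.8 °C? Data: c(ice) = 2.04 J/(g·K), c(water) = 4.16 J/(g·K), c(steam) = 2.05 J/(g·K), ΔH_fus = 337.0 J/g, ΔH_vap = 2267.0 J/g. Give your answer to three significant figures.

q1 (heat ice -22.3→0.0 °C): 161.3 × 2.04 × 22.3 = 7338 J
q2 (melt at 0 °C): 161.3 × 337.0 = 54358 J
q3 (heat water 0.0→100.0 °C): 161.3 × 4.16 × 100.0 = 67101 J
q4 (vaporize at 100 °C): 161.3 × 2267.0 = 365667 J
q5 (heat steam 100.0→111.8 °C): 161.3 × 2.05 × 11.8 = 3902 J
Total: 7338 + 54358 + 67101 + 365667 + 3902 = 498366 J = 498 kJ

q = 498 kJ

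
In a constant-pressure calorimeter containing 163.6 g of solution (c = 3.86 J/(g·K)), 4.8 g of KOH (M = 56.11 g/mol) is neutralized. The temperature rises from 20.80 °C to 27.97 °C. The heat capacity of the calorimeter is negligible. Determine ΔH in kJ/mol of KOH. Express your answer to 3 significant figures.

|ΔT| = |27.97 − 20.80| = 7.17 °C
|q_surr| = (163.6 × 3.86) × 7.17 = 631.496 × 7.17 = 4528 J
n(KOH) = 4.8 / 56.11 = 0.08555 mol
Temperature rose, so q_rxn = −|q_surr| = -4.528 kJ
ΔH = q_rxn / n = -52.93 kJ/mol

ΔH = -52.9 kJ/mol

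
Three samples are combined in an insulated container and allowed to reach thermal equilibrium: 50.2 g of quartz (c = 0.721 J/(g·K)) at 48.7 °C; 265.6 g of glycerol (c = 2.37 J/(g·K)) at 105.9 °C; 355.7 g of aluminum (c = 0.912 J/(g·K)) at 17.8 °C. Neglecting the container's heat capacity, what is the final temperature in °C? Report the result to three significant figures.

T_f = 74.9 °C

Σ mᵢcᵢ(T − Tᵢ) = 0  ⇒  T = Σ mᵢcᵢTᵢ / Σ mᵢcᵢ
Σ mᵢcᵢ = 50.2×0.721 + 265.6×2.37 + 355.7×0.912 = 990.0646
Σ mᵢcᵢTᵢ = 36.1942×48.7 + 629.472×105.9 + 324.3984×17.8 = 74198
T = 74198 / 990.0646 = 74.94 °C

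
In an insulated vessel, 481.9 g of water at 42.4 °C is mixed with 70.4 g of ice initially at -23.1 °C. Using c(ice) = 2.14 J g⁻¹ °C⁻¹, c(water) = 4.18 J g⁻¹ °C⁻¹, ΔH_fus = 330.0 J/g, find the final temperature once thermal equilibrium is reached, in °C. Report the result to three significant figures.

Heat to bring ice to 0 °C and melt it: q₁ = 70.4×2.14×23.1 + 70.4×330.0 = 26712 J
Heat the water can supply cooling to 0 °C: 481.9×4.18×42.4 = 85408.1 J > q₁, so all ice melts.
Energy balance: 481.9×4.18×(42.4 − T) = 26712 + 70.4×4.18×(T − 0)
2014.342(42.4 − T) = 26712 + 294.272 T
85408.1 − 26712 = 2308.614 T
T = 58696.1 / 2308.614 = 25.42 °C

T_f = 25.4 °C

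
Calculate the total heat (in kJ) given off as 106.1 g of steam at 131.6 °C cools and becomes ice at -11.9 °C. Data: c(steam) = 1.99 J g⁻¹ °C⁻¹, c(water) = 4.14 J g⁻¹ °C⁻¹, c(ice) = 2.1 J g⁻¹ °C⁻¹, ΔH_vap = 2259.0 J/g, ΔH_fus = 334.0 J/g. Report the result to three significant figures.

q1 (cool steam 131.6→100 °C): 106.1 × 1.99 × 31.6 = 6672 J
q2 (condense at 100 °C): 106.1 × 2259.0 = 239680 J
q3 (cool water 100→0 °C): 106.1 × 4.14 × 100.0 = 43925 J
q4 (freeze at 0 °C): 106.1 × 334.0 = 35437 J
q5 (cool ice 0→-11.9 °C): 106.1 × 2.1 × 11.9 = 2651 J
Total: 6672 + 239680 + 43925 + 35437 + 2651 = 328365 J = 328 kJ

q = 328 kJ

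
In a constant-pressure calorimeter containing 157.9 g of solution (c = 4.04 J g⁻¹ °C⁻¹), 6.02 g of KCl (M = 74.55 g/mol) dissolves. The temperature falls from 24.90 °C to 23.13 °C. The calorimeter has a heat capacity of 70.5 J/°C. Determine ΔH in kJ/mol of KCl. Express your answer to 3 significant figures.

ΔH = 15.5 kJ/mol

|ΔT| = |23.13 − 24.90| = 1.77 °C
|q_surr| = (157.9 × 4.04 + 70.5) × 1.77 = 708.416 × 1.77 = 1254 J
n(KCl) = 6.02 / 74.55 = 0.08075 mol
Temperature fell, so q_rxn = +|q_surr| = 1.254 kJ
ΔH = q_rxn / n = 15.53 kJ/mol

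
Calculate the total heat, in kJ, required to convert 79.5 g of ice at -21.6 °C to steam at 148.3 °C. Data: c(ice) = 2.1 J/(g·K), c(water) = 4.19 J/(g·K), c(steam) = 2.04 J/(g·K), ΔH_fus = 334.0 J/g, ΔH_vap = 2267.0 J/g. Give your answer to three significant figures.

q1 (heat ice -21.6→0.0 °C): 79.5 × 2.1 × 21.6 = 3606 J
q2 (melt at 0 °C): 79.5 × 334.0 = 26553 J
q3 (heat water 0.0→100.0 °C): 79.5 × 4.19 × 100.0 = 33311 J
q4 (vaporize at 100 °C): 79.5 × 2267.0 = 180227 J
q5 (heat steam 100.0→148.3 °C): 79.5 × 2.04 × 48.3 = 7833 J
Total: 3606 + 26553 + 33311 + 180227 + 7833 = 251530 J = 252 kJ

q = 252 kJ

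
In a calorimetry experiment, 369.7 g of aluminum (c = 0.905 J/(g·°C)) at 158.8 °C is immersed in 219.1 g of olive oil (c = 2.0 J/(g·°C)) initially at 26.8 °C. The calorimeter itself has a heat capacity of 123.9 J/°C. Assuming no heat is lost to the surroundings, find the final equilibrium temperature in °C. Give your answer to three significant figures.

T_f = 76.1 °C

Heat lost by aluminum = heat gained by olive oil + calorimeter.
(369.7)(0.905)(158.8 − T) = [(219.1)(2.0) + 123.9](T − 26.8)
334.5785 (158.8 − T) = 562.1 (T − 26.8)
53131 − 334.5785 T = 562.1 T − 15064
68195 = 896.6785 T
T = 76.05 °C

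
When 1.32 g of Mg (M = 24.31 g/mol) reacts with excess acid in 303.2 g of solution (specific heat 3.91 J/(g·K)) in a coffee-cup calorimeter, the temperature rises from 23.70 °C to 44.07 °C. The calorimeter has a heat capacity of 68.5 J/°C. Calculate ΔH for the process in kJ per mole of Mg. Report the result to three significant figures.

ΔH = -470 kJ/mol

|ΔT| = |44.07 − 23.70| = 20.37 °C
|q_surr| = (303.2 × 3.91 + 68.5) × 20.37 = 1254.012 × 20.37 = 25540 J
n(Mg) = 1.32 / 24.31 = 0.05430 mol
Temperature rose, so q_rxn = −|q_surr| = -25.54 kJ
ΔH = q_rxn / n = -470.3 kJ/mol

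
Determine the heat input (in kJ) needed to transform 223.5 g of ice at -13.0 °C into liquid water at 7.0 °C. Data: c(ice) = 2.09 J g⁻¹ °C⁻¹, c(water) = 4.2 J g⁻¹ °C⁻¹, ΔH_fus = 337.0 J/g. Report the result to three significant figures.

q1 (heat ice -13.0→0.0 °C): 223.5 × 2.09 × 13.0 = 6072 J
q2 (melt at 0 °C): 223.5 × 337.0 = 75320 J
q3 (heat water 0.0→7.0 °C): 223.5 × 4.2 × 7.0 = 6571 J
Total: 6072 + 75320 + 6571 = 87963 J = 88.0 kJ

q = 88.0 kJ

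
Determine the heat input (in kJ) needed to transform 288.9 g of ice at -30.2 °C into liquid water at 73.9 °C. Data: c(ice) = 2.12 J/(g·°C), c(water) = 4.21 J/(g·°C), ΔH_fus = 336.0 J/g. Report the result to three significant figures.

q = 205 kJ

q1 (heat ice -30.2→0.0 °C): 288.9 × 2.12 × 30.2 = 18497 J
q2 (melt at 0 °C): 288.9 × 336.0 = 97070 J
q3 (heat water 0.0→73.9 °C): 288.9 × 4.21 × 73.9 = 89882 J
Total: 18497 + 97070 + 89882 = 205449 J = 205 kJ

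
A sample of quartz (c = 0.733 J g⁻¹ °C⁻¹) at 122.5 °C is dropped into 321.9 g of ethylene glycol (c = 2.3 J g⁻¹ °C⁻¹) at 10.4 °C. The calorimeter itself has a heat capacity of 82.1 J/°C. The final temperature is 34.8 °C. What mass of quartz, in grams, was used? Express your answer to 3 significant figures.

m = 312 g

q_gained = (321.9 × 2.3 + 82.1) × (34.8 − 10.4) = 20070 J
q_lost = m × 0.733 × (122.5 − 34.8) = 64.2841 m
m = 20070 / 64.2841 = 312 g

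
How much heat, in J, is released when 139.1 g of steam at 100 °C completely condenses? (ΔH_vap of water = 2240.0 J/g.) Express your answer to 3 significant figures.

q = m × ΔH_vap = 139.1 × 2240.0 = 311600 J

q = 312000 J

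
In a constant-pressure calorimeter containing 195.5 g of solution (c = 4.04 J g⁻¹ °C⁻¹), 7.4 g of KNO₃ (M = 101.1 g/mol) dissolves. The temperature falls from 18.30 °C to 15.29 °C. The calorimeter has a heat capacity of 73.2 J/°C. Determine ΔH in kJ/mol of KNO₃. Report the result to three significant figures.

|ΔT| = |15.29 − 18.30| = 3.01 °C
|q_surr| = (195.5 × 4.04 + 73.2) × 3.01 = 863.02 × 3.01 = 2598 J
n(KNO₃) = 7.4 / 101.1 = 0.07319 mol
Temperature fell, so q_rxn = +|q_surr| = 2.598 kJ
ΔH = q_rxn / n = 35.50 kJ/mol

ΔH = 35.5 kJ/mol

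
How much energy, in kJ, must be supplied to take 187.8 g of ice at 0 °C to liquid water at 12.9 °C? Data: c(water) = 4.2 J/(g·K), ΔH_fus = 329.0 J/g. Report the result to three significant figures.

q1 (melt at 0 °C): 187.8 × 329.0 = 61786 J
q2 (heat water 0.0→12.9 °C): 187.8 × 4.2 × 12.9 = 10175 J
Total: 61786 + 10175 = 71961 J = 72.0 kJ

q = 72.0 kJ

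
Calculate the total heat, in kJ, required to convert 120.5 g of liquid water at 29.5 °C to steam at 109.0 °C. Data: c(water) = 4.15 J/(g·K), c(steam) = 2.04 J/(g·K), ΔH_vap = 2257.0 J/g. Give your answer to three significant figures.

q = 309 kJ

q1 (heat water 29.5→100.0 °C): 120.5 × 4.15 × 70.5 = 35255 J
q2 (vaporize at 100 °C): 120.5 × 2257.0 = 271969 J
q3 (heat steam 100.0→109.0 °C): 120.5 × 2.04 × 9.0 = 2212 J
Total: 35255 + 271969 + 2212 = 309436 J = 309 kJ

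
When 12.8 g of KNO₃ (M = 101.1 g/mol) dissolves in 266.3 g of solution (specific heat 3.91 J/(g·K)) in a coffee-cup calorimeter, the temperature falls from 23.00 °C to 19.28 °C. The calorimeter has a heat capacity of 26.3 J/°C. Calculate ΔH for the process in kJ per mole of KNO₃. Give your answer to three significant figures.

|ΔT| = |19.28 − 23.00| = 3.72 °C
|q_surr| = (266.3 × 3.91 + 26.3) × 3.72 = 1067.533 × 3.72 = 3971 J
n(KNO₃) = 12.8 / 101.1 = 0.1266 mol
Temperature fell, so q_rxn = +|q_surr| = 3.971 kJ
ΔH = q_rxn / n = 31.37 kJ/mol

ΔH = 31.4 kJ/mol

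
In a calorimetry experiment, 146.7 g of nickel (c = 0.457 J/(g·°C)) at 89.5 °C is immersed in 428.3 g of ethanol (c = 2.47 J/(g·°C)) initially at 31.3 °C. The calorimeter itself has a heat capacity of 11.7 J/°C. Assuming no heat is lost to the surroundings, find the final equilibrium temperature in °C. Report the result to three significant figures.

T_f = 34.7 °C

Heat lost by nickel = heat gained by ethanol + calorimeter.
(146.7)(0.457)(89.5 − T) = [(428.3)(2.47) + 11.7](T − 31.3)
67.0419 (89.5 − T) = 1069.601 (T − 31.3)
6000.3 − 67.0419 T = 1069.601 T − 33479
39479.3 = 1136.6429 T
T = 34.73 °C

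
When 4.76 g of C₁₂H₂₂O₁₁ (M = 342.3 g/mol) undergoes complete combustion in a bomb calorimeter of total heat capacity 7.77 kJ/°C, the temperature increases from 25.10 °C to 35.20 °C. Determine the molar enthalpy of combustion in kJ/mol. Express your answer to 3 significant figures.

ΔT = 35.20 − 25.10 = 10.10 °C
q_cal = C_cal × ΔT = 7.77 × 10.10 = 78.477 kJ
n = 4.76 / 342.3 = 0.01391 mol
q_rxn = −q_cal = -78.477 kJ
ΔH = -78.477 / 0.01391 = -5642 kJ/mol

ΔH = -5640 kJ/mol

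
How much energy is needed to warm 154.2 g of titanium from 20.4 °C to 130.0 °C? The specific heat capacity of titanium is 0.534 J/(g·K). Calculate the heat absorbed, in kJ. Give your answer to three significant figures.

q = m c ΔT = 154.2 × 0.534 × (130.0 − 20.4)
q = 154.2 × 0.534 × 109.6 = 9024.8 J = 9.02 kJ

q = 9.02 kJ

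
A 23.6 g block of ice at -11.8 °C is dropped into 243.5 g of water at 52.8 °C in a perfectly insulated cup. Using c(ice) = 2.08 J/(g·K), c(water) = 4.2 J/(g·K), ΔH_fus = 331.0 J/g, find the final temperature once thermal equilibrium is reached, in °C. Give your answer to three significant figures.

T_f = 40.7 °C

Heat to bring ice to 0 °C and melt it: q₁ = 23.6×2.08×11.8 + 23.6×331.0 = 8390.8 J
Heat the water can supply cooling to 0 °C: 243.5×4.2×52.8 = 53998.6 J > q₁, so all ice melts.
Energy balance: 243.5×4.2×(52.8 − T) = 8390.8 + 23.6×4.2×(T − 0)
1022.7(52.8 − T) = 8390.8 + 99.12 T
53998.6 − 8390.8 = 1121.82 T
T = 45607.8 / 1121.82 = 40.66 °C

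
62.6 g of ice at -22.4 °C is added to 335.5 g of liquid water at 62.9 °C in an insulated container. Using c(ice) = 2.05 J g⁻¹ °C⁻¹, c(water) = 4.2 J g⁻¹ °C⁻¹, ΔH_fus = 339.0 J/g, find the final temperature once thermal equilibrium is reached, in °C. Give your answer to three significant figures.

T_f = 38.6 °C

Heat to bring ice to 0 °C and melt it: q₁ = 62.6×2.05×22.4 + 62.6×339.0 = 24096 J
Heat the water can supply cooling to 0 °C: 335.5×4.2×62.9 = 88632.4 J > q₁, so all ice melts.
Energy balance: 335.5×4.2×(62.9 − T) = 24096 + 62.6×4.2×(T − 0)
1409.1(62.9 − T) = 24096 + 262.92 T
88632.4 − 24096 = 1672.02 T
T = 64536.4 / 1672.02 = 38.60 °C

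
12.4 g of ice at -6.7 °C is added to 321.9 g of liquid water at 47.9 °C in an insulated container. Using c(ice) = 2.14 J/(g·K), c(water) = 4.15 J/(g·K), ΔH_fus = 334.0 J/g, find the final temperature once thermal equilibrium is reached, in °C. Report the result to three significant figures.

T_f = 43.0 °C

Heat to bring ice to 0 °C and melt it: q₁ = 12.4×2.14×6.7 + 12.4×334.0 = 4319.4 J
Heat the water can supply cooling to 0 °C: 321.9×4.15×47.9 = 63988.9 J > q₁, so all ice melts.
Energy balance: 321.9×4.15×(47.9 − T) = 4319.4 + 12.4×4.15×(T − 0)
1335.885(47.9 − T) = 4319.4 + 51.46 T
63988.9 − 4319.4 = 1387.345 T
T = 59669.5 / 1387.345 = 43.01 °C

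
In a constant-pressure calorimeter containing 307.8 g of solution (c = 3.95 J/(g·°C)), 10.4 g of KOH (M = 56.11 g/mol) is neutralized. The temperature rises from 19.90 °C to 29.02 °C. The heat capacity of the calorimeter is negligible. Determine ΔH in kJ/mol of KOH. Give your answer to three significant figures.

|ΔT| = |29.02 − 19.90| = 9.12 °C
|q_surr| = (307.8 × 3.95) × 9.12 = 1215.81 × 9.12 = 11090 J
n(KOH) = 10.4 / 56.11 = 0.1854 mol
Temperature rose, so q_rxn = −|q_surr| = -11.09 kJ
ΔH = q_rxn / n = -59.82 kJ/mol

ΔH = -59.8 kJ/mol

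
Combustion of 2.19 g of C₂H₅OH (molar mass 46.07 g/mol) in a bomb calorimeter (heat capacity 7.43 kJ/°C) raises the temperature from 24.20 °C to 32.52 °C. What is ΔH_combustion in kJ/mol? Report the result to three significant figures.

ΔH = -1300 kJ/mol

ΔT = 32.52 − 24.20 = 8.32 °C
q_cal = C_cal × ΔT = 7.43 × 8.32 = 61.8176 kJ
n = 2.19 / 46.07 = 0.04754 mol
q_rxn = −q_cal = -61.8176 kJ
ΔH = -61.8176 / 0.04754 = -1300 kJ/mol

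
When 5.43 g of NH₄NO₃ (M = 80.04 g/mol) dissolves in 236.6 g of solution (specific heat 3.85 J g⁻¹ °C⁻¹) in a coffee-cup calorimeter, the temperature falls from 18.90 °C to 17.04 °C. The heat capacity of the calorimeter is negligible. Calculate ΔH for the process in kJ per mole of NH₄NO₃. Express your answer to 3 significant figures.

ΔH = 25.0 kJ/mol

|ΔT| = |17.04 − 18.90| = 1.86 °C
|q_surr| = (236.6 × 3.85) × 1.86 = 910.91 × 1.86 = 1694 J
n(NH₄NO₃) = 5.43 / 80.04 = 0.06784 mol
Temperature fell, so q_rxn = +|q_surr| = 1.694 kJ
ΔH = q_rxn / n = 24.97 kJ/mol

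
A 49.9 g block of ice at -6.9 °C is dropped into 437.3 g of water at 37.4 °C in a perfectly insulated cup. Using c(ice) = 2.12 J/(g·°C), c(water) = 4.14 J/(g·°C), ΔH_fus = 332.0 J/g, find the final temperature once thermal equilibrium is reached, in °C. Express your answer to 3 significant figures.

Heat to bring ice to 0 °C and melt it: q₁ = 49.9×2.12×6.9 + 49.9×332.0 = 17297 J
Heat the water can supply cooling to 0 °C: 437.3×4.14×37.4 = 67709.8 J > q₁, so all ice melts.
Energy balance: 437.3×4.14×(37.4 − T) = 17297 + 49.9×4.14×(T − 0)
1810.422(37.4 − T) = 17297 + 206.586 T
67709.8 − 17297 = 2017.008 T
T = 50412.8 / 2017.008 = 24.99 °C

T_f = 25.0 °C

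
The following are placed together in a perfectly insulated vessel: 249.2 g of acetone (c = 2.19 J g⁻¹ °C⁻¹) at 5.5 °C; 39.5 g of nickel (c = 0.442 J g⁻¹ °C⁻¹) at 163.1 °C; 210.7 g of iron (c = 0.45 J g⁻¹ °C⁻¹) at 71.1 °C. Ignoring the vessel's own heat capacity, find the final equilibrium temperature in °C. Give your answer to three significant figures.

Σ mᵢcᵢ(T − Tᵢ) = 0  ⇒  T = Σ mᵢcᵢTᵢ / Σ mᵢcᵢ
Σ mᵢcᵢ = 249.2×2.19 + 39.5×0.442 + 210.7×0.45 = 658.022
Σ mᵢcᵢTᵢ = 545.748×5.5 + 17.459×163.1 + 94.815×71.1 = 12591
T = 12591 / 658.022 = 19.13 °C

T_f = 19.1 °C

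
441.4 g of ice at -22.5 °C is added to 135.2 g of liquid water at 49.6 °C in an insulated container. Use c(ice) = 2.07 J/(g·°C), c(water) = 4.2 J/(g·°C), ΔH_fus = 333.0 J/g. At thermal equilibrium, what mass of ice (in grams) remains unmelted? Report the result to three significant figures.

m_ice remaining = 419 g

Heat to warm all ice to 0 °C: 441.4×2.07×22.5 = 20558 J
Heat released by water cooling to 0 °C: 135.2×4.2×49.6 = 28165 J
28165 J < 20558 + 441.4×333.0 = 167544.2 J, so not all ice melts; final T = 0 °C.
Heat left for melting: 28165 − 20558 = 7607 J
Mass melted = 7607 / 333.0 = 22.84 g
Ice remaining = 441.4 − 22.84 = 418.56 g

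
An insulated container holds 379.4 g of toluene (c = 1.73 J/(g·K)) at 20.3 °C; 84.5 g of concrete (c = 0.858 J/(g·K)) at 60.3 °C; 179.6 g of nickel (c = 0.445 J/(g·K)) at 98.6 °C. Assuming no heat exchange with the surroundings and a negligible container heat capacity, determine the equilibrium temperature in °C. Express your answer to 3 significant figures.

Σ mᵢcᵢ(T − Tᵢ) = 0  ⇒  T = Σ mᵢcᵢTᵢ / Σ mᵢcᵢ
Σ mᵢcᵢ = 379.4×1.73 + 84.5×0.858 + 179.6×0.445 = 808.785
Σ mᵢcᵢTᵢ = 656.362×20.3 + 72.501×60.3 + 79.922×98.6 = 25576
T = 25576 / 808.785 = 31.62 °C

T_f = 31.6 °C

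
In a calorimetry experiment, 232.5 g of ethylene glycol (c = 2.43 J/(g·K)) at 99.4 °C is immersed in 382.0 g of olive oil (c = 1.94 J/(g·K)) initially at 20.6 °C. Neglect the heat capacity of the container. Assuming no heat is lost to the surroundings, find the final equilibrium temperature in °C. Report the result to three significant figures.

T_f = 54.7 °C

Heat lost by ethylene glycol = heat gained by olive oil.
(232.5)(2.43)(99.4 − T) = (382.0)(1.94)(T − 20.6)
564.975 (99.4 − T) = 741.08 (T − 20.6)
56159 − 564.975 T = 741.08 T − 15266
71425 = 1306.055 T
T = 54.69 °C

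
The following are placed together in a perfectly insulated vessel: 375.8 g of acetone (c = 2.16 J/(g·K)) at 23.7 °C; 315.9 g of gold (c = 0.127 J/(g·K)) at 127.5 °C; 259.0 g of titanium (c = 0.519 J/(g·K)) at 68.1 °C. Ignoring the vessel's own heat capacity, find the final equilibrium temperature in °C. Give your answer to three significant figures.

Σ mᵢcᵢ(T − Tᵢ) = 0  ⇒  T = Σ mᵢcᵢTᵢ / Σ mᵢcᵢ
Σ mᵢcᵢ = 375.8×2.16 + 315.9×0.127 + 259.0×0.519 = 986.2683
Σ mᵢcᵢTᵢ = 811.728×23.7 + 40.1193×127.5 + 134.421×68.1 = 33507
T = 33507 / 986.2683 = 33.97 °C

T_f = 34.0 °C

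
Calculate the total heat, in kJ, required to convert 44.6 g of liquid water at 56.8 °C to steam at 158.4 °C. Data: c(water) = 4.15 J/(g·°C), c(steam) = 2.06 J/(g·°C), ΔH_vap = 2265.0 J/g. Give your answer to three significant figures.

q1 (heat water 56.8→100.0 °C): 44.6 × 4.15 × 43.2 = 7996 J
q2 (vaporize at 100 °C): 44.6 × 2265.0 = 101019 J
q3 (heat steam 100.0→158.4 °C): 44.6 × 2.06 × 58.4 = 5366 J
Total: 7996 + 101019 + 5366 = 114381 J = 114 kJ

q = 114 kJ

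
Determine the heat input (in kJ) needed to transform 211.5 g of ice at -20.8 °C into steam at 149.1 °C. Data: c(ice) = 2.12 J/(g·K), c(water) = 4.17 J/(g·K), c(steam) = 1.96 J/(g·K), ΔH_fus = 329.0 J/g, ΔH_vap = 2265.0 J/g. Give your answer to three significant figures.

q1 (heat ice -20.8→0.0 °C): 211.5 × 2.12 × 20.8 = 9326 J
q2 (melt at 0 °C): 211.5 × 329.0 = 69584 J
q3 (heat water 0.0→100.0 °C): 211.5 × 4.17 × 100.0 = 88196 J
q4 (vaporize at 100 °C): 211.5 × 2265.0 = 479048 J
q5 (heat steam 100.0→149.1 °C): 211.5 × 1.96 × 49.1 = 20354 J
Total: 9326 + 69584 + 88196 + 479048 + 20354 = 666508 J = 667 kJ

q = 667 kJ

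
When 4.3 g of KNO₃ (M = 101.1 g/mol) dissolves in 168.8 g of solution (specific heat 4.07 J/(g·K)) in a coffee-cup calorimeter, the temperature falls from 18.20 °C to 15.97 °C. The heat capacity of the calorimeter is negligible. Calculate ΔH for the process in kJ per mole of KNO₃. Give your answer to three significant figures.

ΔH = 36.0 kJ/mol

|ΔT| = |15.97 − 18.20| = 2.23 °C
|q_surr| = (168.8 × 4.07) × 2.23 = 687.016 × 2.23 = 1532 J
n(KNO₃) = 4.3 / 101.1 = 0.04253 mol
Temperature fell, so q_rxn = +|q_surr| = 1.532 kJ
ΔH = q_rxn / n = 36.02 kJ/mol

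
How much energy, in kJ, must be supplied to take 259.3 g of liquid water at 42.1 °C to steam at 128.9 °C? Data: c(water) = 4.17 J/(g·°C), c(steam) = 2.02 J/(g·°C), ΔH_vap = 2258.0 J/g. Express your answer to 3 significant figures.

q = 663 kJ

q1 (heat water 42.1→100.0 °C): 259.3 × 4.17 × 57.9 = 62606 J
q2 (vaporize at 100 °C): 259.3 × 2258.0 = 585499 J
q3 (heat steam 100.0→128.9 °C): 259.3 × 2.02 × 28.9 = 15137 J
Total: 62606 + 585499 + 15137 = 663242 J = 663 kJ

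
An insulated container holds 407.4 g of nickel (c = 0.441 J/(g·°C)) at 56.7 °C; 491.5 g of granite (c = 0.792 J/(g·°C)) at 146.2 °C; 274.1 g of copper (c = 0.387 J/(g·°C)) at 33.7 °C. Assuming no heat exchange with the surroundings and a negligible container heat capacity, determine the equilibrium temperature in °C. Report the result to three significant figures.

Σ mᵢcᵢ(T − Tᵢ) = 0  ⇒  T = Σ mᵢcᵢTᵢ / Σ mᵢcᵢ
Σ mᵢcᵢ = 407.4×0.441 + 491.5×0.792 + 274.1×0.387 = 675.0081
Σ mᵢcᵢTᵢ = 179.6634×56.7 + 389.268×146.2 + 106.0767×33.7 = 70673
T = 70673 / 675.0081 = 104.7 °C

T_f = 105 °C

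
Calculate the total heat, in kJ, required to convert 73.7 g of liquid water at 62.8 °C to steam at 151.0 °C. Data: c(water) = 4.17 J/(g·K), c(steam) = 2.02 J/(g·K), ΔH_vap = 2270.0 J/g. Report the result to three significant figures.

q1 (heat water 62.8→100.0 °C): 73.7 × 4.17 × 37.2 = 11433 J
q2 (vaporize at 100 °C): 73.7 × 2270.0 = 167299 J
q3 (heat steam 100.0→151.0 °C): 73.7 × 2.02 × 51.0 = 7593 J
Total: 11433 + 167299 + 7593 = 186325 J = 186 kJ

q = 186 kJ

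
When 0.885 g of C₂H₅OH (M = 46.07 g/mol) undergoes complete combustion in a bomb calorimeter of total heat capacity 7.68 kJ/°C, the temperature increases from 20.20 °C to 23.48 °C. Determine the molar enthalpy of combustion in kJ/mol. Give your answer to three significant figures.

ΔH = -1310 kJ/mol

ΔT = 23.48 − 20.20 = 3.28 °C
q_cal = C_cal × ΔT = 7.68 × 3.28 = 25.1904 kJ
n = 0.885 / 46.07 = 0.01921 mol
q_rxn = −q_cal = -25.1904 kJ
ΔH = -25.1904 / 0.01921 = -1311 kJ/mol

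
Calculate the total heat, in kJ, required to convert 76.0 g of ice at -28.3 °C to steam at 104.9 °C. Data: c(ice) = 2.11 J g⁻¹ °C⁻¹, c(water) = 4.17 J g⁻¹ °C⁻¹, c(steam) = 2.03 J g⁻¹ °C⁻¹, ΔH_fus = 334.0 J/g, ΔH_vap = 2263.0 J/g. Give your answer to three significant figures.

q = 234 kJ

q1 (heat ice -28.3→0.0 °C): 76.0 × 2.11 × 28.3 = 4538 J
q2 (melt at 0 °C): 76.0 × 334.0 = 25384 J
q3 (heat water 0.0→100.0 °C): 76.0 × 4.17 × 100.0 = 31692 J
q4 (vaporize at 100 °C): 76.0 × 2263.0 = 171988 J
q5 (heat steam 100.0→104.9 °C): 76.0 × 2.03 × 4.9 = 756 J
Total: 4538 + 25384 + 31692 + 171988 + 756 = 234358 J = 234 kJ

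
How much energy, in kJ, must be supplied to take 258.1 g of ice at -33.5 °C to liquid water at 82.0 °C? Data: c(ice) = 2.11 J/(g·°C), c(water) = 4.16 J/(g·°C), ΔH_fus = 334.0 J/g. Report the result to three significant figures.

q1 (heat ice -33.5→0.0 °C): 258.1 × 2.11 × 33.5 = 18244 J
q2 (melt at 0 °C): 258.1 × 334.0 = 86205 J
q3 (heat water 0.0→82.0 °C): 258.1 × 4.16 × 82.0 = 88043 J
Total: 18244 + 86205 + 88043 = 192492 J = 192 kJ

q = 192 kJ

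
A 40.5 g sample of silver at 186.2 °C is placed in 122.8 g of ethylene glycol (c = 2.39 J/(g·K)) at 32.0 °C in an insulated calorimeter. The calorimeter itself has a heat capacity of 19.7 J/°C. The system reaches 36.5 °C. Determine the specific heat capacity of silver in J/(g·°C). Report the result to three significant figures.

q_gained = (122.8 × 2.39 + 19.7) × (36.5 − 32.0) = 1409 J
q_lost = 40.5 × c × (186.2 − 36.5) = 6062.85 c
Set equal: c = 1409 / 6062.85 = 0.232 J/(g·°C)

c = 0.232 J/(g·°C)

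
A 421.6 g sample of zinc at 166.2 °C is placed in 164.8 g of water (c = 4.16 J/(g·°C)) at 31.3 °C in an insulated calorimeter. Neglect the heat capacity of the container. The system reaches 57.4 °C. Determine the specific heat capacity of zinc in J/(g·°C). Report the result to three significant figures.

q_gained = (164.8 × 4.16) × (57.4 − 31.3) = 17890 J
q_lost = 421.6 × c × (166.2 − 57.4) = 45870.08 c
Set equal: c = 17890 / 45870.08 = 0.390 J/(g·°C)

c = 0.390 J/(g·°C)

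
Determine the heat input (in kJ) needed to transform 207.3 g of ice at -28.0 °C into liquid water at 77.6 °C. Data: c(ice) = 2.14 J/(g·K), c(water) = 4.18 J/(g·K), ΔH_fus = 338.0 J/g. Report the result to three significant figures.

q1 (heat ice -28.0→0.0 °C): 207.3 × 2.14 × 28.0 = 12421 J
q2 (melt at 0 °C): 207.3 × 338.0 = 70067 J
q3 (heat water 0.0→77.6 °C): 207.3 × 4.18 × 77.6 = 67241 J
Total: 12421 + 70067 + 67241 = 149729 J = 150 kJ

q = 150 kJ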